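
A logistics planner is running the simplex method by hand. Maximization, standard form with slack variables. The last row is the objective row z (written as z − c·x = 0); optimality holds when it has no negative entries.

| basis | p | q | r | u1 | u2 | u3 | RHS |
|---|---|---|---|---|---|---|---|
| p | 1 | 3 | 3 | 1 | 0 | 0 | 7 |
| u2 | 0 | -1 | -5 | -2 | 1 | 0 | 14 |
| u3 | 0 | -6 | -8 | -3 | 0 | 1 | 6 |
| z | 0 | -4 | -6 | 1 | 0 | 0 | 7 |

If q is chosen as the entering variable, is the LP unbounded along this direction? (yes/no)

no

Column q has positive entries in row(s) 1, so the ratio test bounds it — not unbounded.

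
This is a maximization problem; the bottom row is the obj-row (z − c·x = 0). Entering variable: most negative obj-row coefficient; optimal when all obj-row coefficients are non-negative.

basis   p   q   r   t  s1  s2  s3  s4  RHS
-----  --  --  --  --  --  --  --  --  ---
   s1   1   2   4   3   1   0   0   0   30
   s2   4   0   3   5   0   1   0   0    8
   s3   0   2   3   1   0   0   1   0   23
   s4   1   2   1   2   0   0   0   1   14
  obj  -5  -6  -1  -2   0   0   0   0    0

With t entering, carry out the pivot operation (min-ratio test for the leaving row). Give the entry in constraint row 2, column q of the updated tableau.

0

Ratio test on column t — row 1: 30/3 = 10; row 2: 8/5 = 8/5; row 3: 23/1 = 23; row 4: 14/2 = 7. Minimum is 8/5 at row 2 (s2 leaves); pivot element 5.
Divide row 2 by 5; eliminate column t from the other rows.
In the new row 2, the q entry is the old entry divided by the pivot: 0/5 = 0.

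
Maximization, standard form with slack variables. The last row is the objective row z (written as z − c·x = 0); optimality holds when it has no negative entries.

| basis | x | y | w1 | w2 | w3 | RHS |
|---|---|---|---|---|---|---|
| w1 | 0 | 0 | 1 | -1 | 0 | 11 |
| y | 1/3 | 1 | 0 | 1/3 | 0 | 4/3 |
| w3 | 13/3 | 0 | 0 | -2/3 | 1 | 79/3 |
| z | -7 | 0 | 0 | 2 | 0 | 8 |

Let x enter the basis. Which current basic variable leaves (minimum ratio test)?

Column x entries and ratios — w1: 0 ≤ 0, skip; y: (4/3)/(1/3) = 4; w3: (79/3)/(13/3) = 79/13.
Smallest ratio is 4 in the row of y, so y leaves.

y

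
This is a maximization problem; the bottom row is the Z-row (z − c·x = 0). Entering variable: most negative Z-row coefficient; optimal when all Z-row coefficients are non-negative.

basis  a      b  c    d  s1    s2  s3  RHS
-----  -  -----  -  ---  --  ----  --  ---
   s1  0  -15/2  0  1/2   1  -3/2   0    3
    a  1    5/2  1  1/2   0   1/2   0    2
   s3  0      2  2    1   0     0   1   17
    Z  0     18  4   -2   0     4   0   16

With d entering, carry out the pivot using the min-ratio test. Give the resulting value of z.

24

Ratio test on column d — row 1: 3/(1/2) = 6; row 2: 2/(1/2) = 4; row 3: 17/1 = 17. Minimum is 4 at row 2 (a leaves); pivot element 1/2.
Pivot on row 2; the Z-row RHS becomes 16 − (-2)·4 = 24.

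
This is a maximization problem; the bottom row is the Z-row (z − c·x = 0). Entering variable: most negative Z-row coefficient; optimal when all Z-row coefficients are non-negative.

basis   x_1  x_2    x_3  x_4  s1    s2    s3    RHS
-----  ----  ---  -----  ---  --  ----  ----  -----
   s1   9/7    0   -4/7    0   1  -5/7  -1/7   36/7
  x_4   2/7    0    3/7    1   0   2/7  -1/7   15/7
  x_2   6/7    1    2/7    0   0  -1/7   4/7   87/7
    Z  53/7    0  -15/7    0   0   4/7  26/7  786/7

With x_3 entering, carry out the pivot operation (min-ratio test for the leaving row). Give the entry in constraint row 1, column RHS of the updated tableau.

8

Ratio test on column x_3 — row 1: entry -4/7 ≤ 0; row 2: (15/7)/(3/7) = 5; row 3: (87/7)/(2/7) = 87/2. Minimum is 5 at row 2 (x_4 leaves); pivot element 3/7.
Divide row 2 by 3/7; eliminate column x_3 from the other rows.
Row 1 update in column RHS: 36/7 − (-4/7)·5 = 8.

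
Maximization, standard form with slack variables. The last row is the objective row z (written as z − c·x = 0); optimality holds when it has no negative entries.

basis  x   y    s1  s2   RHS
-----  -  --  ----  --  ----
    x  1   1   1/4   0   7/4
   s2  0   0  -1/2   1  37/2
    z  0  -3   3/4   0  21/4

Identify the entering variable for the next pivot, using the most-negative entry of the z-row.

y

Negative z-row entries: y: -3.
The most negative is -3 in column y, so y enters.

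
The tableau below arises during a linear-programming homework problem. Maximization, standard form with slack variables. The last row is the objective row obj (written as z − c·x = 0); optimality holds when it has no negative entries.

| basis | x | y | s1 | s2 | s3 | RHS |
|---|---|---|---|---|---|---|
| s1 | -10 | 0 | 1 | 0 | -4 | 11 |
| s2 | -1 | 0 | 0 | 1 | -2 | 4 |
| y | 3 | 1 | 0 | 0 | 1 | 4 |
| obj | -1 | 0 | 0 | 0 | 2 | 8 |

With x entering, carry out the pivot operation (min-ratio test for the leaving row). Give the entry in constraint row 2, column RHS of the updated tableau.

Ratio test on column x — row 1: entry -10 ≤ 0; row 2: entry -1 ≤ 0; row 3: 4/3 = 4/3. Minimum is 4/3 at row 3 (y leaves); pivot element 3.
Divide row 3 by 3; eliminate column x from the other rows.
Row 2 update in column RHS: 4 − (-1)·(4/3) = 16/3.

16/3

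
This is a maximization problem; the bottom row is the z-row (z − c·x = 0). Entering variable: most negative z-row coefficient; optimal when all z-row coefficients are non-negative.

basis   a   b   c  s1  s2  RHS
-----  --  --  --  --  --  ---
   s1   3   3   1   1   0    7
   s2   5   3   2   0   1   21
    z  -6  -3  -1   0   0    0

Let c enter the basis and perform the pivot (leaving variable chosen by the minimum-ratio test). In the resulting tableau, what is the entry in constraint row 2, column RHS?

Ratio test on column c — row 1: 7/1 = 7; row 2: 21/2 = 21/2. Minimum is 7 at row 1 (s1 leaves); pivot element 1.
Divide row 1 by 1; eliminate column c from the other rows.
Row 2 update in column RHS: 21 − 2·7 = 7.

7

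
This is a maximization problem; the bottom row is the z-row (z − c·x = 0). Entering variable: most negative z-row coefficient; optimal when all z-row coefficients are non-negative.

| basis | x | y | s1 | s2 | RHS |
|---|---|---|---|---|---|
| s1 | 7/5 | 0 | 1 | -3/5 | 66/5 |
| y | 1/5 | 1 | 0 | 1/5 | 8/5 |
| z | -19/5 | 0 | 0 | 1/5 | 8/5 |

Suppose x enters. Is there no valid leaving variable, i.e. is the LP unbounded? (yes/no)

Column x has positive entries in row(s) 1, 2, so the ratio test bounds it — not unbounded.

no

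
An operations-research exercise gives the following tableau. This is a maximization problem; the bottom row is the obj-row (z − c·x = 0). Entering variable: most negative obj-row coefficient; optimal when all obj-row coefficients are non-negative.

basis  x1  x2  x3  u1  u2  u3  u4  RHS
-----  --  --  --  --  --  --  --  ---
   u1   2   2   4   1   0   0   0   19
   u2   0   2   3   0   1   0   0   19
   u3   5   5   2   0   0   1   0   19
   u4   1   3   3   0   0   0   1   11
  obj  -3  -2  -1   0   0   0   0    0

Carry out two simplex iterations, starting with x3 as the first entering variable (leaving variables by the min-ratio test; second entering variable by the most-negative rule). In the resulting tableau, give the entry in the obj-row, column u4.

Ratio test on column x3 — row 1: 19/4 = 19/4; row 2: 19/3 = 19/3; row 3: 19/2 = 19/2; row 4: 11/3 = 11/3. Minimum is 11/3 at row 4 (u4 leaves); pivot element 3.
Divide row 4 by 3; eliminate column x3 from the other rows.
Second iteration: most negative obj-row entry is -8/3 in column x1, so x1 enters.
Ratio test on column x1 — row 1: (13/3)/(2/3) = 13/2; row 2: entry -1 ≤ 0; row 3: (35/3)/(13/3) = 35/13; row 4: (11/3)/(1/3) = 11. Minimum is 35/13 at row 3 (u3 leaves); pivot element 13/3.
Divide row 3 by 13/3; eliminate column x1 from the other rows.
After both pivots, the entry at the obj-row, column u4 is -1/13.

-1/13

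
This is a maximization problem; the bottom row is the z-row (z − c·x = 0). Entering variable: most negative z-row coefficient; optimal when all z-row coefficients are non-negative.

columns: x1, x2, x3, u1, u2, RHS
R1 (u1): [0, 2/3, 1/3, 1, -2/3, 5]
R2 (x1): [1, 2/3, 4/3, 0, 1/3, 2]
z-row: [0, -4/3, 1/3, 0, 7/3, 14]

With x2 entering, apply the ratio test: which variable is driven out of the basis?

Column x2 entries and ratios — u1: 5/(2/3) = 15/2; x1: 2/(2/3) = 3.
Smallest ratio is 3 in the row of x1, so x1 leaves.

x1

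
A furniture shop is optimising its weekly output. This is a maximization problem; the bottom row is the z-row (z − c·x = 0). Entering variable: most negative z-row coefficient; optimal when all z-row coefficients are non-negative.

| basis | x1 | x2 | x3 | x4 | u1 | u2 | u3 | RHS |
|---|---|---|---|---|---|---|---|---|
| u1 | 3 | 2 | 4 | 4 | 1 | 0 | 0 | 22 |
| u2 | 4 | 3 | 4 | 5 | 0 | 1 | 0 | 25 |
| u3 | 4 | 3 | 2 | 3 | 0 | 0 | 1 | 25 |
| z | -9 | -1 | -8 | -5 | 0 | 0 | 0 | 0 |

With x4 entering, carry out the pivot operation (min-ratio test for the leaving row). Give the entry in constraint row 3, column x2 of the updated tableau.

6/5

Ratio test on column x4 — row 1: 22/4 = 11/2; row 2: 25/5 = 5; row 3: 25/3 = 25/3. Minimum is 5 at row 2 (u2 leaves); pivot element 5.
Divide row 2 by 5; eliminate column x4 from the other rows.
Row 3 update in column x2: 3 − 3·(3/5) = 6/5.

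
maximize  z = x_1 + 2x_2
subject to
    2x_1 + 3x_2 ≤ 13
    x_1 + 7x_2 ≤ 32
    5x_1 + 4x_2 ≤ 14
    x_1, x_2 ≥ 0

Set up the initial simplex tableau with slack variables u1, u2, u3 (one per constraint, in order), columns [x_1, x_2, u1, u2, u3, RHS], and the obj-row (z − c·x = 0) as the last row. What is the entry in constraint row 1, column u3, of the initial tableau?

Slack u3 belongs to constraint 3; its column is the unit vector e_3, so the entry in row 1 is 0.

0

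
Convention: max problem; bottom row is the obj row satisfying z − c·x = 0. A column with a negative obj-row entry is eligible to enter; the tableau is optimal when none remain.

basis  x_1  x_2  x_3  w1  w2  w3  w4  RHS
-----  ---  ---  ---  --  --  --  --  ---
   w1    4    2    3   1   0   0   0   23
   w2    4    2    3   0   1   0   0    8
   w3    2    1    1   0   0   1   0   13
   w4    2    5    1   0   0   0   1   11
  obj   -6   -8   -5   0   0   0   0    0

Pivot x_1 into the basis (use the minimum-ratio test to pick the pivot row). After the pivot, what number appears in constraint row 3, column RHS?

Ratio test on column x_1 — row 1: 23/4 = 23/4; row 2: 8/4 = 2; row 3: 13/2 = 13/2; row 4: 11/2 = 11/2. Minimum is 2 at row 2 (w2 leaves); pivot element 4.
Divide row 2 by 4; eliminate column x_1 from the other rows.
Row 3 update in column RHS: 13 − 2·2 = 9.

9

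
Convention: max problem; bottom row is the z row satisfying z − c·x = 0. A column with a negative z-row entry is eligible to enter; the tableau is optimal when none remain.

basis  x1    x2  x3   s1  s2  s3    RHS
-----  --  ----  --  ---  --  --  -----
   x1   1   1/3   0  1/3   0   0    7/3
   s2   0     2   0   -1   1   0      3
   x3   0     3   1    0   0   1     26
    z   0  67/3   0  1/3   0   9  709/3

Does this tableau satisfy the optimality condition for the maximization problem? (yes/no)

Every z-row coefficient is ≥ 0, so the tableau is optimal.

yes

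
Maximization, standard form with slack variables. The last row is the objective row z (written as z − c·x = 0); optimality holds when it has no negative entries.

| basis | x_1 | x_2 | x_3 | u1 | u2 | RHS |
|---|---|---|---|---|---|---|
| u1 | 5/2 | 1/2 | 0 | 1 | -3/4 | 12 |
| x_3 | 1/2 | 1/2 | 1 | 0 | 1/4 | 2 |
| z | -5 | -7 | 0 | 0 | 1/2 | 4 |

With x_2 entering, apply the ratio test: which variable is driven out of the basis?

x_3

Column x_2 entries and ratios — u1: 12/(1/2) = 24; x_3: 2/(1/2) = 4.
Smallest ratio is 4 in the row of x_3, so x_3 leaves.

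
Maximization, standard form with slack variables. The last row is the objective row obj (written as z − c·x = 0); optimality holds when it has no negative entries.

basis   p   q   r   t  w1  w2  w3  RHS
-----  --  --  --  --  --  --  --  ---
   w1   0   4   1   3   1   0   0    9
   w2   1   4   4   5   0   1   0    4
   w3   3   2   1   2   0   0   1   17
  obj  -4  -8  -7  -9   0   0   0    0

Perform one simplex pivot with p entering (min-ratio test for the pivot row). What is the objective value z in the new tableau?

Ratio test on column p — row 1: entry 0 ≤ 0; row 2: 4/1 = 4; row 3: 17/3 = 17/3. Minimum is 4 at row 2 (w2 leaves); pivot element 1.
Pivot on row 2; the obj-row RHS becomes 0 − (-4)·4 = 16.

16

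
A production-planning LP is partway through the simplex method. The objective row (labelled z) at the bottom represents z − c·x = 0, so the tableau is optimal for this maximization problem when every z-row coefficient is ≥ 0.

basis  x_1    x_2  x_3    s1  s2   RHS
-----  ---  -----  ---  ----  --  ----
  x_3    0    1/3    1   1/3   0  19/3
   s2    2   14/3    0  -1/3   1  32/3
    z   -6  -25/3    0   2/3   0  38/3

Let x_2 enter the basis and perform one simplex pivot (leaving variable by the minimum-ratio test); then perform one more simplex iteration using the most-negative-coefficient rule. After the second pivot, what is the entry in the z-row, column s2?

3

Ratio test on column x_2 — row 1: (19/3)/(1/3) = 19; row 2: (32/3)/(14/3) = 16/7. Minimum is 16/7 at row 2 (s2 leaves); pivot element 14/3.
Divide row 2 by 14/3; eliminate column x_2 from the other rows.
Second iteration: most negative z-row entry is -17/7 in column x_1, so x_1 enters.
Ratio test on column x_1 — row 1: entry -1/7 ≤ 0; row 2: (16/7)/(3/7) = 16/3. Minimum is 16/3 at row 2 (x_2 leaves); pivot element 3/7.
Divide row 2 by 3/7; eliminate column x_1 from the other rows.
After both pivots, the entry at the z-row, column s2 is 3.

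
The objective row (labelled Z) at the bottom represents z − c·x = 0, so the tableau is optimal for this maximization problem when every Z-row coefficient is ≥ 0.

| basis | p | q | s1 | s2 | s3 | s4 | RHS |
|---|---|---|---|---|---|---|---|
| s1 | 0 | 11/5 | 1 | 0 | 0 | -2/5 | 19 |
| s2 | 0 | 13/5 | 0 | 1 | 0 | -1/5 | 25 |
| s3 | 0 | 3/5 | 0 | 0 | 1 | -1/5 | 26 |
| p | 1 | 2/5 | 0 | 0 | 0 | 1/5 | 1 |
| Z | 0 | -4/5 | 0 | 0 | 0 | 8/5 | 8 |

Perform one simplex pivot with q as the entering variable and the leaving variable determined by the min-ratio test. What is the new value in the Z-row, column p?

Ratio test on column q — row 1: 19/(11/5) = 95/11; row 2: 25/(13/5) = 125/13; row 3: 26/(3/5) = 130/3; row 4: 1/(2/5) = 5/2. Minimum is 5/2 at row 4 (p leaves); pivot element 2/5.
Divide row 4 by 2/5; eliminate column q from the other rows.
Z-row update in column p: 0 − (-4/5)·(5/2) = 2.

2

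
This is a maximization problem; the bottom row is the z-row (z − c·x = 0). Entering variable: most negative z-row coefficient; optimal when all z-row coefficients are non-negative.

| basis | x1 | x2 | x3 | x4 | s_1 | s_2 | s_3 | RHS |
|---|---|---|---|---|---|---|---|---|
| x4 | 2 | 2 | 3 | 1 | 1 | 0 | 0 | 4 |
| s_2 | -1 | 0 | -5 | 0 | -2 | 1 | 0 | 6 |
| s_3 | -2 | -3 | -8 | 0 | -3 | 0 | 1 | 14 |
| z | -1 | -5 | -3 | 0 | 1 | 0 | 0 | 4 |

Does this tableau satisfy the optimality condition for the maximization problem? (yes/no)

no

The z-row has a negative entry -5 in column x2, so it is not optimal.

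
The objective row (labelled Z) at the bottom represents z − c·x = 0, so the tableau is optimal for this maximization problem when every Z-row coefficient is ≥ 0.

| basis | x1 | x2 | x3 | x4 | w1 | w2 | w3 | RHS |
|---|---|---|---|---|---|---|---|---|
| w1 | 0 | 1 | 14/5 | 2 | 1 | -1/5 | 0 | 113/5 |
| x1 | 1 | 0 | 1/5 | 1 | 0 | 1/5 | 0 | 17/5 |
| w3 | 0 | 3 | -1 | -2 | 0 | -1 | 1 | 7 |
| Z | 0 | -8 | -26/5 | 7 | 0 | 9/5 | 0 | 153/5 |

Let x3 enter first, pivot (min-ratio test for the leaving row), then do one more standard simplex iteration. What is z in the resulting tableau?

4707/47

Ratio test on column x3 — row 1: (113/5)/(14/5) = 113/14; row 2: (17/5)/(1/5) = 17; row 3: entry -1 ≤ 0. Minimum is 113/14 at row 1 (w1 leaves); pivot element 14/5.
Pivot on row 1; the Z-row RHS becomes 153/5 − (-26/5)·(113/14) = 508/7.
Next entering variable (most negative Z-row entry -43/7): x2.
Ratio test on column x2 — row 1: (113/14)/(5/14) = 113/5; row 2: entry -1/14 ≤ 0; row 3: (211/14)/(47/14) = 211/47. Minimum is 211/47 at row 3 (w3 leaves); pivot element 47/14.
After the second pivot the Z-row RHS is 508/7 − (-43/7)·(211/47) = 4707/47.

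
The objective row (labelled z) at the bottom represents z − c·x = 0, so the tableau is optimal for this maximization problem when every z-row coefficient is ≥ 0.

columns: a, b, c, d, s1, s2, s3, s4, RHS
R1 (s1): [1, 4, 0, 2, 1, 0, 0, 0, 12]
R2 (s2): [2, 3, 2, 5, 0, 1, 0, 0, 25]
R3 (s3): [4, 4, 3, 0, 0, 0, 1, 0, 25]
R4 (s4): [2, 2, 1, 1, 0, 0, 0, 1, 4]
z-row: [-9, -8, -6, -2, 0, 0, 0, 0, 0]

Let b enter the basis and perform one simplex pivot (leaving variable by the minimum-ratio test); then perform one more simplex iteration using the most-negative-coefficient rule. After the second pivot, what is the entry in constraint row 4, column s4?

Ratio test on column b — row 1: 12/4 = 3; row 2: 25/3 = 25/3; row 3: 25/4 = 25/4; row 4: 4/2 = 2. Minimum is 2 at row 4 (s4 leaves); pivot element 2.
Divide row 4 by 2; eliminate column b from the other rows.
Second iteration: most negative z-row entry is -2 in column c, so c enters.
Ratio test on column c — row 1: entry -2 ≤ 0; row 2: 19/(1/2) = 38; row 3: 17/1 = 17; row 4: 2/(1/2) = 4. Minimum is 4 at row 4 (b leaves); pivot element 1/2.
Divide row 4 by 1/2; eliminate column c from the other rows.
After both pivots, the entry at constraint row 4, column s4 is 1.

1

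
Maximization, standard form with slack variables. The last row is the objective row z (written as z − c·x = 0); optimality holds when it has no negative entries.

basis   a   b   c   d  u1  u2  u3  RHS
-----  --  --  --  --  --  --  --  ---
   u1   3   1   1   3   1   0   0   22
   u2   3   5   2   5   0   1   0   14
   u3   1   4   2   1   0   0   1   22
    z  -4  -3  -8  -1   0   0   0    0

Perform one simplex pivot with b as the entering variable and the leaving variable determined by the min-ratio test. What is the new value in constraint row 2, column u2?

1/5

Ratio test on column b — row 1: 22/1 = 22; row 2: 14/5 = 14/5; row 3: 22/4 = 11/2. Minimum is 14/5 at row 2 (u2 leaves); pivot element 5.
Divide row 2 by 5; eliminate column b from the other rows.
In the new row 2, the u2 entry is the old entry divided by the pivot: 1/5 = 1/5.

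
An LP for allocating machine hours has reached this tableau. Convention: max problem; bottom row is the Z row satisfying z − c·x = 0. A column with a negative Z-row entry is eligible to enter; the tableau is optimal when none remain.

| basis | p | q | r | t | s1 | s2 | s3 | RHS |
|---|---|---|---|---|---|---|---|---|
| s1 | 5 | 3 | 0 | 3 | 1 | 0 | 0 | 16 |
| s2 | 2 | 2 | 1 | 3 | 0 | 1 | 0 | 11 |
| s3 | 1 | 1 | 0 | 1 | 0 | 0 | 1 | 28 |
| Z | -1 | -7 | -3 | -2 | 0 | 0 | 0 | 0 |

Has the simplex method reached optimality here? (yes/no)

no

The Z-row has a negative entry -7 in column q, so it is not optimal.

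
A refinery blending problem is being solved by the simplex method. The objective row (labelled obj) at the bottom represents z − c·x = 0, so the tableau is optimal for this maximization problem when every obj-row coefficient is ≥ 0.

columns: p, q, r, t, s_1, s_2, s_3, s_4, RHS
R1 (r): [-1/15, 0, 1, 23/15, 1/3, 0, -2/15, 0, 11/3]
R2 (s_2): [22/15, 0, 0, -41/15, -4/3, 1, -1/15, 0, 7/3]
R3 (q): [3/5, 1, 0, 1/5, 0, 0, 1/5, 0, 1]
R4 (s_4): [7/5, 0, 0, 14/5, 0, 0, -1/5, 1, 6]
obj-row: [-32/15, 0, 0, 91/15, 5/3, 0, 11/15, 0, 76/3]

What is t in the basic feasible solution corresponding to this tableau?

t is not in the basis, so in the current basic feasible solution t = 0.

0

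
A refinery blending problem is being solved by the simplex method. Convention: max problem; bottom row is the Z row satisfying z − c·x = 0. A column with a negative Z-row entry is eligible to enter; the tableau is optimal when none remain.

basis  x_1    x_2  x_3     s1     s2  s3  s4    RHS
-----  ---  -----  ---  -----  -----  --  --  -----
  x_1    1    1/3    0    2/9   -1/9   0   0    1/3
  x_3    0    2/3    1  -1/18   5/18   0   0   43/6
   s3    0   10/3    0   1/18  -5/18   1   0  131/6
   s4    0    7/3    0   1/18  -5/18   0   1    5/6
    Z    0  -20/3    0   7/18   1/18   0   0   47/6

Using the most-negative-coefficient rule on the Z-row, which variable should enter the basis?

Negative Z-row entries: x_2: -20/3.
The most negative is -20/3 in column x_2, so x_2 enters.

x_2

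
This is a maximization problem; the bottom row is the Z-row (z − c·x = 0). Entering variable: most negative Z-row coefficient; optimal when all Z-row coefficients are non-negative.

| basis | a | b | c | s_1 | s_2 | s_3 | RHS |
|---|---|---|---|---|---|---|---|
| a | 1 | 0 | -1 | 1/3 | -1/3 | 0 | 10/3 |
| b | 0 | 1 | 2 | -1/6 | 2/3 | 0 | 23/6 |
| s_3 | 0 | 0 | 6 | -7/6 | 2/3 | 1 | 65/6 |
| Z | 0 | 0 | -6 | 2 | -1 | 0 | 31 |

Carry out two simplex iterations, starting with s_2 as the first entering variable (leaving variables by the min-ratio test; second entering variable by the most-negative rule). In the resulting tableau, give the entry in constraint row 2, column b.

Ratio test on column s_2 — row 1: entry -1/3 ≤ 0; row 2: (23/6)/(2/3) = 23/4; row 3: (65/6)/(2/3) = 65/4. Minimum is 23/4 at row 2 (b leaves); pivot element 2/3.
Divide row 2 by 2/3; eliminate column s_2 from the other rows.
Second iteration: most negative Z-row entry is -3 in column c, so c enters.
Ratio test on column c — row 1: entry 0 ≤ 0; row 2: (23/4)/3 = 23/12; row 3: 7/4 = 7/4. Minimum is 7/4 at row 3 (s_3 leaves); pivot element 4.
Divide row 3 by 4; eliminate column c from the other rows.
After both pivots, the entry at constraint row 2, column b is 9/4.

9/4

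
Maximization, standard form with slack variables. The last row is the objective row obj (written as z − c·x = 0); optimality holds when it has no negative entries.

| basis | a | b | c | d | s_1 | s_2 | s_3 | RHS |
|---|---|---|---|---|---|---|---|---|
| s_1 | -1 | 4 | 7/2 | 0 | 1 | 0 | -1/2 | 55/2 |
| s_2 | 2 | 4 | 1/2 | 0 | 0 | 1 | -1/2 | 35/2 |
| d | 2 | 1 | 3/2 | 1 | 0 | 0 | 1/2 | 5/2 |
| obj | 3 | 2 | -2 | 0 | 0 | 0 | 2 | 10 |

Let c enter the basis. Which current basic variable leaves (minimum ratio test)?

d

Column c entries and ratios — s_1: (55/2)/(7/2) = 55/7; s_2: (35/2)/(1/2) = 35; d: (5/2)/(3/2) = 5/3.
Smallest ratio is 5/3 in the row of d, so d leaves.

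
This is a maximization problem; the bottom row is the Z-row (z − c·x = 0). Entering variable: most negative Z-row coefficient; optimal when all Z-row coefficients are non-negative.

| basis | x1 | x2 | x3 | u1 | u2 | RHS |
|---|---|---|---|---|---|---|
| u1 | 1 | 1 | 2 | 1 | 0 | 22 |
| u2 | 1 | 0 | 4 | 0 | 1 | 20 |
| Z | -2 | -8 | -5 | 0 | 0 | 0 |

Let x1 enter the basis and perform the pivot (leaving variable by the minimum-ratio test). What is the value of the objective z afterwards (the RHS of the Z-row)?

Ratio test on column x1 — row 1: 22/1 = 22; row 2: 20/1 = 20. Minimum is 20 at row 2 (u2 leaves); pivot element 1.
Pivot on row 2; the Z-row RHS becomes 0 − (-2)·20 = 40.

40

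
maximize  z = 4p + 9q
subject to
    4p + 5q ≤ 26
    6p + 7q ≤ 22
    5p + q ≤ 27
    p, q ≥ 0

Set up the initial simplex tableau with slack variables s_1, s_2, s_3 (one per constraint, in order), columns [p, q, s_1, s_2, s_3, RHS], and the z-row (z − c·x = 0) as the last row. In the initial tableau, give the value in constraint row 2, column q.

7

Constraint 2 has coefficient 7 on q.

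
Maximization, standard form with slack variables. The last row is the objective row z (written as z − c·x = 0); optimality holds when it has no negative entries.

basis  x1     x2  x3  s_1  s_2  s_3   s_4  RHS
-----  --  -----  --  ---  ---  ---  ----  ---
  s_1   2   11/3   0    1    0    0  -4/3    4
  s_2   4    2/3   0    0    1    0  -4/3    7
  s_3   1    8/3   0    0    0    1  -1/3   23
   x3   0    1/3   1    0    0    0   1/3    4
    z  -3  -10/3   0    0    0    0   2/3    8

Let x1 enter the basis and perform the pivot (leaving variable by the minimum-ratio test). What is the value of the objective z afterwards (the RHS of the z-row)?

53/4

Ratio test on column x1 — row 1: 4/2 = 2; row 2: 7/4 = 7/4; row 3: 23/1 = 23; row 4: entry 0 ≤ 0. Minimum is 7/4 at row 2 (s_2 leaves); pivot element 4.
Pivot on row 2; the z-row RHS becomes 8 − (-3)·(7/4) = 53/4.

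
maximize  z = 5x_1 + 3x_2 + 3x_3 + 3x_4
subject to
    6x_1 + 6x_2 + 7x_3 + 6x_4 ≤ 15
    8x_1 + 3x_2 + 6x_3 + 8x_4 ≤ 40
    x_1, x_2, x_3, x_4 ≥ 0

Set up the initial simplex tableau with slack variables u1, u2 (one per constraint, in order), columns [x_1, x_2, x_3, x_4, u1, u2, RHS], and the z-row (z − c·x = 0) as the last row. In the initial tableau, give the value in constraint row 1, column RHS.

The RHS of constraint 1 is b_1 = 15.

15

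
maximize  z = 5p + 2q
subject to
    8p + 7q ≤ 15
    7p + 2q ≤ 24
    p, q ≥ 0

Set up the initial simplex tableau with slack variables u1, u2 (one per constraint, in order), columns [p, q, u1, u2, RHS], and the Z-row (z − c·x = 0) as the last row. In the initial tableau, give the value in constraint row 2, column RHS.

24

The RHS of constraint 2 is b_2 = 24.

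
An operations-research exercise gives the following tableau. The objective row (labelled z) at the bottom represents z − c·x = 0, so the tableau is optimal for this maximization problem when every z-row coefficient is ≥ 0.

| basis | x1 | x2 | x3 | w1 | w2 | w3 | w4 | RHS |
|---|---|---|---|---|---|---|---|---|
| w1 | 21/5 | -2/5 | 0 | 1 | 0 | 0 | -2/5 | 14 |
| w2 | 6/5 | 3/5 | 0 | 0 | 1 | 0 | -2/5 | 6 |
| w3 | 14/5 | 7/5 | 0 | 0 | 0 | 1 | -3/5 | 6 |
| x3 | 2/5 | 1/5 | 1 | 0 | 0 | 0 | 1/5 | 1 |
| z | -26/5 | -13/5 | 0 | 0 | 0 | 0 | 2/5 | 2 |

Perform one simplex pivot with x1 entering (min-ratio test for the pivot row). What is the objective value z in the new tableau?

92/7

Ratio test on column x1 — row 1: 14/(21/5) = 10/3; row 2: 6/(6/5) = 5; row 3: 6/(14/5) = 15/7; row 4: 1/(2/5) = 5/2. Minimum is 15/7 at row 3 (w3 leaves); pivot element 14/5.
Pivot on row 3; the z-row RHS becomes 2 − (-26/5)·(15/7) = 92/7.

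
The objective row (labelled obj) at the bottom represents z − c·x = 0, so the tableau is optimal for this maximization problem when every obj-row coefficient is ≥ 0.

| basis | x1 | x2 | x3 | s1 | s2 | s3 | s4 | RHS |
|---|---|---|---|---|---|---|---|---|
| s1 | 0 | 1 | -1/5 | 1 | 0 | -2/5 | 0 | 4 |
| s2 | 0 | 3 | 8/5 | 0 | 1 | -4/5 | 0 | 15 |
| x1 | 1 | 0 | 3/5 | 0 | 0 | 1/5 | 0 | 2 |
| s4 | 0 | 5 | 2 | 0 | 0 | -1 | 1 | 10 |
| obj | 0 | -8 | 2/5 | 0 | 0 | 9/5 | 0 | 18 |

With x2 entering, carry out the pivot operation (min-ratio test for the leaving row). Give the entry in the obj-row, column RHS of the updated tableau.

34

Ratio test on column x2 — row 1: 4/1 = 4; row 2: 15/3 = 5; row 3: entry 0 ≤ 0; row 4: 10/5 = 2. Minimum is 2 at row 4 (s4 leaves); pivot element 5.
Divide row 4 by 5; eliminate column x2 from the other rows.
obj-row update in column RHS: 18 − (-8)·2 = 34.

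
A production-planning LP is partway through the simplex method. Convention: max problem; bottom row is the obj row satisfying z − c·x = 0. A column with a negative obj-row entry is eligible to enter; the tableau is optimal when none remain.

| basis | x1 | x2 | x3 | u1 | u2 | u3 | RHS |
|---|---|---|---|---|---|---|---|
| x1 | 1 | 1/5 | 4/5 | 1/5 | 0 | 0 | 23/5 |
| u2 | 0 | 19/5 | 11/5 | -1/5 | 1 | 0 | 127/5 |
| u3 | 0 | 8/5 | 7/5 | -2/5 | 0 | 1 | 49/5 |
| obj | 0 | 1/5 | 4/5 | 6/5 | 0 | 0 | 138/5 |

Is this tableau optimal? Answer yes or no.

Every obj-row coefficient is ≥ 0, so the tableau is optimal.

yes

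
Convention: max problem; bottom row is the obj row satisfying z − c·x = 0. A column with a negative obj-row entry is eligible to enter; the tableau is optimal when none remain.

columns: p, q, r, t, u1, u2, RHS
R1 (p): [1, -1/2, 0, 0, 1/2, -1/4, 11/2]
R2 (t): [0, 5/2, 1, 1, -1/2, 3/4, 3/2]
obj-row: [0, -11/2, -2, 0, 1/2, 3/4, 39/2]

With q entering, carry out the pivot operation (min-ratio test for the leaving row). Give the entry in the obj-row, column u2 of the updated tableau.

12/5

Ratio test on column q — row 1: entry -1/2 ≤ 0; row 2: (3/2)/(5/2) = 3/5. Minimum is 3/5 at row 2 (t leaves); pivot element 5/2.
Divide row 2 by 5/2; eliminate column q from the other rows.
obj-row update in column u2: 3/4 − (-11/2)·(3/10) = 12/5.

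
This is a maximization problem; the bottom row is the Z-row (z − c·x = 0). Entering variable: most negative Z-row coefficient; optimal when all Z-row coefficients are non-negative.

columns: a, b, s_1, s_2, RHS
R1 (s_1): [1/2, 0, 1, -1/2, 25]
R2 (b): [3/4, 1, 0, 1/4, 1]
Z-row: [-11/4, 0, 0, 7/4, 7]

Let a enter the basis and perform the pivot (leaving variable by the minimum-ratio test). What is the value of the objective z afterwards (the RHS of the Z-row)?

32/3

Ratio test on column a — row 1: 25/(1/2) = 50; row 2: 1/(3/4) = 4/3. Minimum is 4/3 at row 2 (b leaves); pivot element 3/4.
Pivot on row 2; the Z-row RHS becomes 7 − (-11/4)·(4/3) = 32/3.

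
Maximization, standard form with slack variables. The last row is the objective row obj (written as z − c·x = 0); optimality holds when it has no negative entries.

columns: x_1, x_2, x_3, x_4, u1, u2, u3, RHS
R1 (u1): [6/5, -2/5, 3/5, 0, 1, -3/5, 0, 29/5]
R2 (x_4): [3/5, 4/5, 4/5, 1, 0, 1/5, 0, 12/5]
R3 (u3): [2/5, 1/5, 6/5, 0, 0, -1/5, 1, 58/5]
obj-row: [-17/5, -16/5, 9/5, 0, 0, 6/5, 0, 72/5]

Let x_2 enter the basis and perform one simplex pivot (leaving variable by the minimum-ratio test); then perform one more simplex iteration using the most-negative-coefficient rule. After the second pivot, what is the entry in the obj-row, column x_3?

Ratio test on column x_2 — row 1: entry -2/5 ≤ 0; row 2: (12/5)/(4/5) = 3; row 3: (58/5)/(1/5) = 58. Minimum is 3 at row 2 (x_4 leaves); pivot element 4/5.
Divide row 2 by 4/5; eliminate column x_2 from the other rows.
Second iteration: most negative obj-row entry is -1 in column x_1, so x_1 enters.
Ratio test on column x_1 — row 1: 7/(3/2) = 14/3; row 2: 3/(3/4) = 4; row 3: 11/(1/4) = 44. Minimum is 4 at row 2 (x_2 leaves); pivot element 3/4.
Divide row 2 by 3/4; eliminate column x_1 from the other rows.
After both pivots, the entry at the obj-row, column x_3 is 19/3.

19/3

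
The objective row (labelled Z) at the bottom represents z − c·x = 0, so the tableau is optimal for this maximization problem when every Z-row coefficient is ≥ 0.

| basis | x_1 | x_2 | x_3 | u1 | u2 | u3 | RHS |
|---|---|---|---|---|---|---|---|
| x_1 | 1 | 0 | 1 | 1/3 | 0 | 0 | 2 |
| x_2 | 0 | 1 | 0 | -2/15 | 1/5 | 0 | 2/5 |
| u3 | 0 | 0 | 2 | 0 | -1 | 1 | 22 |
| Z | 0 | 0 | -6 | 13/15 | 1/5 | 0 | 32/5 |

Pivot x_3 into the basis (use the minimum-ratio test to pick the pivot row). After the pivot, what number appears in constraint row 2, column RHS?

2/5

Ratio test on column x_3 — row 1: 2/1 = 2; row 2: entry 0 ≤ 0; row 3: 22/2 = 11. Minimum is 2 at row 1 (x_1 leaves); pivot element 1.
Divide row 1 by 1; eliminate column x_3 from the other rows.
Row 2 update in column RHS: 2/5 − 0·2 = 2/5.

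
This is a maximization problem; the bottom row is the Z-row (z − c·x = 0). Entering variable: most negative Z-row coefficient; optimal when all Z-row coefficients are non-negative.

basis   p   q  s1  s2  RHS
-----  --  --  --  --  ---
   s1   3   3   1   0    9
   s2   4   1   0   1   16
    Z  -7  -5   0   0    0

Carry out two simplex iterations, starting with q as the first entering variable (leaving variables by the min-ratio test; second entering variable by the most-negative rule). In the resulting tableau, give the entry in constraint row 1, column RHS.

3

Ratio test on column q — row 1: 9/3 = 3; row 2: 16/1 = 16. Minimum is 3 at row 1 (s1 leaves); pivot element 3.
Divide row 1 by 3; eliminate column q from the other rows.
Second iteration: most negative Z-row entry is -2 in column p, so p enters.
Ratio test on column p — row 1: 3/1 = 3; row 2: 13/3 = 13/3. Minimum is 3 at row 1 (q leaves); pivot element 1.
Divide row 1 by 1; eliminate column p from the other rows.
After both pivots, the entry at constraint row 1, column RHS is 3.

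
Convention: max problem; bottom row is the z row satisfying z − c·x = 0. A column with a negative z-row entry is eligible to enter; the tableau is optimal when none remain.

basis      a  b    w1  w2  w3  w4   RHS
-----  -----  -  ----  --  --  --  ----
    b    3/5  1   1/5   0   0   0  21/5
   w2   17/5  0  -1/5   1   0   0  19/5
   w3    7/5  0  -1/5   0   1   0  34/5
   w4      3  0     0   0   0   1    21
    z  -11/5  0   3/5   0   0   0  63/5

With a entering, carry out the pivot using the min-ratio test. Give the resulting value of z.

Ratio test on column a — row 1: (21/5)/(3/5) = 7; row 2: (19/5)/(17/5) = 19/17; row 3: (34/5)/(7/5) = 34/7; row 4: 21/3 = 7. Minimum is 19/17 at row 2 (w2 leaves); pivot element 17/5.
Pivot on row 2; the z-row RHS becomes 63/5 − (-11/5)·(19/17) = 256/17.

256/17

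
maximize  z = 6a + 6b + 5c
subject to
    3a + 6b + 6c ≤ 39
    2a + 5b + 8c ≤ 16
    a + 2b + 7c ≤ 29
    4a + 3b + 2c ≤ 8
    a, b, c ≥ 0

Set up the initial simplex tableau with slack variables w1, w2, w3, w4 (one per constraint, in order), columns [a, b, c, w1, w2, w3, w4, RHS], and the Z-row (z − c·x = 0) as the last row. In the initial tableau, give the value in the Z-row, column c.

-5

The Z-row carries the negated objective coefficients: the c entry is -5.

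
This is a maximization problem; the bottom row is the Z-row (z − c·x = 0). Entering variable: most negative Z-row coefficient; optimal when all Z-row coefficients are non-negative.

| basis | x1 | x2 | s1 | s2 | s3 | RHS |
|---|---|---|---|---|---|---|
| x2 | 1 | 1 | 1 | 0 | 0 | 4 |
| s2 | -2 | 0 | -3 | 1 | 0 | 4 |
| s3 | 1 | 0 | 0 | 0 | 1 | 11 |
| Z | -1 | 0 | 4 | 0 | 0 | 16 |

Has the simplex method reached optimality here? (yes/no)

The Z-row has a negative entry -1 in column x1, so it is not optimal.

no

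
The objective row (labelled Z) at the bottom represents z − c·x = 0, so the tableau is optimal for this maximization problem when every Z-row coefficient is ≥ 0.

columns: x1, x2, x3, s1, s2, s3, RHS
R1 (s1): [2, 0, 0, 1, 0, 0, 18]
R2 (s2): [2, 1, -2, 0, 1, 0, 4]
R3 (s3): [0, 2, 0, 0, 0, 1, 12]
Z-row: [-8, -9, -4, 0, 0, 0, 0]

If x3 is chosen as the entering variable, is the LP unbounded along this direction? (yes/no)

yes

Every constraint-row entry in column x3 is ≤ 0, so increasing x3 is unbounded.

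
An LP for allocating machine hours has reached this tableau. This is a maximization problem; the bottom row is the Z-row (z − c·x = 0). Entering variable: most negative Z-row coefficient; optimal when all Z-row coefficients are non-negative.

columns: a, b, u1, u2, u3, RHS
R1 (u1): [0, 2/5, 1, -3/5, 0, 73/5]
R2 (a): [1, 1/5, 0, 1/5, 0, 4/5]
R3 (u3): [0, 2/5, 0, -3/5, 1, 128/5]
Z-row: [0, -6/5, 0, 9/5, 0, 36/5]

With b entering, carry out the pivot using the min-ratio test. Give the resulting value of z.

Ratio test on column b — row 1: (73/5)/(2/5) = 73/2; row 2: (4/5)/(1/5) = 4; row 3: (128/5)/(2/5) = 64. Minimum is 4 at row 2 (a leaves); pivot element 1/5.
Pivot on row 2; the Z-row RHS becomes 36/5 − (-6/5)·4 = 12.

12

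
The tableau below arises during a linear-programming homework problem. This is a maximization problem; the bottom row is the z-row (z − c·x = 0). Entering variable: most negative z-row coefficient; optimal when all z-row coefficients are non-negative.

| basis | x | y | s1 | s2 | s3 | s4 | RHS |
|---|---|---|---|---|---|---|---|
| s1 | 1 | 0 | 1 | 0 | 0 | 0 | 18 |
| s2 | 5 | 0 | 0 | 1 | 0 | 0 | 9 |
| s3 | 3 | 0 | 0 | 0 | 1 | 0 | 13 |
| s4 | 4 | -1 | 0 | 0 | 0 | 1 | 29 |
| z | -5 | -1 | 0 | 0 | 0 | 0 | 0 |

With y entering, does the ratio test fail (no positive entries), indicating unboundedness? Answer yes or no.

yes

Every constraint-row entry in column y is ≤ 0, so increasing y is unbounded.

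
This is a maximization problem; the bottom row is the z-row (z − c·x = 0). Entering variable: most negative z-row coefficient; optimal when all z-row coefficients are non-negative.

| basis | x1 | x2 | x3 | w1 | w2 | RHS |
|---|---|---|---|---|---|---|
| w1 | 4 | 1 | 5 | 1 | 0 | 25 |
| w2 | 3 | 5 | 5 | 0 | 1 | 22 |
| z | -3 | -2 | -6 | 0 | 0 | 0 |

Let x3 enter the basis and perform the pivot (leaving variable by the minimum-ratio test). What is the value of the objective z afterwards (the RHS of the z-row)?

Ratio test on column x3 — row 1: 25/5 = 5; row 2: 22/5 = 22/5. Minimum is 22/5 at row 2 (w2 leaves); pivot element 5.
Pivot on row 2; the z-row RHS becomes 0 − (-6)·(22/5) = 132/5.

132/5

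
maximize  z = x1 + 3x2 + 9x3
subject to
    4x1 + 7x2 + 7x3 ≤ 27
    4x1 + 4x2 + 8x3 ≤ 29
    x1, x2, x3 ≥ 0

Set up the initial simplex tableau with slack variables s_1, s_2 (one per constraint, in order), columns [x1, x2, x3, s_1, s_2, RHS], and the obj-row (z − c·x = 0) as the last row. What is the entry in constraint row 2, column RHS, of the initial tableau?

The RHS of constraint 2 is b_2 = 29.

29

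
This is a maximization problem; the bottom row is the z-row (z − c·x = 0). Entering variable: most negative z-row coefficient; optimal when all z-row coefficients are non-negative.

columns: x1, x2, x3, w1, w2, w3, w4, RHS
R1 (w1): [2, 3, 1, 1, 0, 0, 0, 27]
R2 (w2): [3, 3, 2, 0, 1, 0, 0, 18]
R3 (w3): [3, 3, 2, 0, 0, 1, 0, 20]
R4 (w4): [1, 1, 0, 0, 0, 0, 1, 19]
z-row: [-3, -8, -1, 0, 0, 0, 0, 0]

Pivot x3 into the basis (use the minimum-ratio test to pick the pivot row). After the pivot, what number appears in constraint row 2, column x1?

3/2

Ratio test on column x3 — row 1: 27/1 = 27; row 2: 18/2 = 9; row 3: 20/2 = 10; row 4: entry 0 ≤ 0. Minimum is 9 at row 2 (w2 leaves); pivot element 2.
Divide row 2 by 2; eliminate column x3 from the other rows.
In the new row 2, the x1 entry is the old entry divided by the pivot: 3/2 = 3/2.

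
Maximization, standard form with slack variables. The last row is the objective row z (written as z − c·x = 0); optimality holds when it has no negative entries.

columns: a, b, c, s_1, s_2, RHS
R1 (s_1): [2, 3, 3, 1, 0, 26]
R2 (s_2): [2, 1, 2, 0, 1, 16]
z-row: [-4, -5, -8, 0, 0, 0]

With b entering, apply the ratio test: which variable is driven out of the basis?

Column b entries and ratios — s_1: 26/3 = 26/3; s_2: 16/1 = 16.
Smallest ratio is 26/3 in the row of s_1, so s_1 leaves.

s_1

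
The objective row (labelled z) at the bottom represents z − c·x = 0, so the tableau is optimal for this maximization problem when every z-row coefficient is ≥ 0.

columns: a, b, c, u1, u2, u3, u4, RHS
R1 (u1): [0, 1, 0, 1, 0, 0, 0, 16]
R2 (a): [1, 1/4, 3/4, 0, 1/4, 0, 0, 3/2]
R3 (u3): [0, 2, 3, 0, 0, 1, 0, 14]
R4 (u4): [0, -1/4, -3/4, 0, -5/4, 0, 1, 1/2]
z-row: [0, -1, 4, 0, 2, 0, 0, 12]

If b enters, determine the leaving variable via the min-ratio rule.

a

Column b entries and ratios — u1: 16/1 = 16; a: (3/2)/(1/4) = 6; u3: 14/2 = 7; u4: -1/4 ≤ 0, skip.
Smallest ratio is 6 in the row of a, so a leaves.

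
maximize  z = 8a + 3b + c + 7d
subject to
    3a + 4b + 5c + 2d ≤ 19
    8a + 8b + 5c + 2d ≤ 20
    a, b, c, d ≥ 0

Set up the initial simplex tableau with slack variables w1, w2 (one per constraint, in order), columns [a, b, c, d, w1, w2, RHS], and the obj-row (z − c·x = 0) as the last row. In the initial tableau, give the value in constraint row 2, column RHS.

20

The RHS of constraint 2 is b_2 = 20.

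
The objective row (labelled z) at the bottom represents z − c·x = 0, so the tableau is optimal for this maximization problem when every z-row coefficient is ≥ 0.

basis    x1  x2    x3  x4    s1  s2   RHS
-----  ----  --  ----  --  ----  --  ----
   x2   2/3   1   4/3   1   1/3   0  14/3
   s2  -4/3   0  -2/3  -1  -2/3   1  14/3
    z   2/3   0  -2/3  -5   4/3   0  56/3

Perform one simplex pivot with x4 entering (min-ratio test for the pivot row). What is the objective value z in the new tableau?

Ratio test on column x4 — row 1: (14/3)/1 = 14/3; row 2: entry -1 ≤ 0. Minimum is 14/3 at row 1 (x2 leaves); pivot element 1.
Pivot on row 1; the z-row RHS becomes 56/3 − (-5)·(14/3) = 42.

42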